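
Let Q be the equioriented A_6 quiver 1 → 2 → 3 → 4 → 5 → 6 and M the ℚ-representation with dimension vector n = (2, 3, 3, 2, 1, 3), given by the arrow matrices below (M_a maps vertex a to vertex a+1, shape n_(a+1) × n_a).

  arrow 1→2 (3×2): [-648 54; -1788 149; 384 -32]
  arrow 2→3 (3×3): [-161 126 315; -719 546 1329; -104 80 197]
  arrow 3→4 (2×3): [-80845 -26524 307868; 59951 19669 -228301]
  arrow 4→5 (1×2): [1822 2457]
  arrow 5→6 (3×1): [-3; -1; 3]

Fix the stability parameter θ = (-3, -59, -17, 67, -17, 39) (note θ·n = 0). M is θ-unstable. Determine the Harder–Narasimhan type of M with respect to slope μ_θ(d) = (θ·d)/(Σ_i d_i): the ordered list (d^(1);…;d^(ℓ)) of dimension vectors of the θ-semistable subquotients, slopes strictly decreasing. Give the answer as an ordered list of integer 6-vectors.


Interval decomposition of M: I[1,1], I[1,2], I[2,4], I[2,6], I[3,3], I[6,6]^2.
HN type (ℓ=7): μ^(1)=67; μ^(2)=39; μ^(3)=25; μ^(4)=-3; μ^(5)=-17; μ^(6)=-31; μ^(7)=-59

((0, 0, 0, 1, 0, 0); (0, 0, 0, 0, 0, 3); (0, 0, 0, 1, 1, 0); (1, 0, 0, 0, 0, 0); (0, 0, 3, 0, 0, 0); (1, 1, 0, 0, 0, 0); (0, 2, 0, 0, 0, 0))


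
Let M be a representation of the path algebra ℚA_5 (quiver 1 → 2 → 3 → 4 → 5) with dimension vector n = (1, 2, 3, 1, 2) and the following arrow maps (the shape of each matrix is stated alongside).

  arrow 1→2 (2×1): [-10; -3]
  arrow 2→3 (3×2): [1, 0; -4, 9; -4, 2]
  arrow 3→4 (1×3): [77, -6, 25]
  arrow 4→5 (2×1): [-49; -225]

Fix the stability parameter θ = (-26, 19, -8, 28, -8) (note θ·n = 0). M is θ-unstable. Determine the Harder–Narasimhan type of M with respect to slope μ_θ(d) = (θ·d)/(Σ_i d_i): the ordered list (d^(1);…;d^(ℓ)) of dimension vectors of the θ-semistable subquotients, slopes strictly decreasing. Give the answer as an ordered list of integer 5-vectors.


Interval decomposition of M: I[1,5], I[2,3], I[3,3], I[5,5].
HN type (ℓ=4): μ^(1)=10; μ^(2)=11/2; μ^(3)=-8; μ^(4)=-26

((0, 0, 0, 1, 1); (0, 2, 2, 0, 0); (0, 0, 1, 0, 1); (1, 0, 0, 0, 0))


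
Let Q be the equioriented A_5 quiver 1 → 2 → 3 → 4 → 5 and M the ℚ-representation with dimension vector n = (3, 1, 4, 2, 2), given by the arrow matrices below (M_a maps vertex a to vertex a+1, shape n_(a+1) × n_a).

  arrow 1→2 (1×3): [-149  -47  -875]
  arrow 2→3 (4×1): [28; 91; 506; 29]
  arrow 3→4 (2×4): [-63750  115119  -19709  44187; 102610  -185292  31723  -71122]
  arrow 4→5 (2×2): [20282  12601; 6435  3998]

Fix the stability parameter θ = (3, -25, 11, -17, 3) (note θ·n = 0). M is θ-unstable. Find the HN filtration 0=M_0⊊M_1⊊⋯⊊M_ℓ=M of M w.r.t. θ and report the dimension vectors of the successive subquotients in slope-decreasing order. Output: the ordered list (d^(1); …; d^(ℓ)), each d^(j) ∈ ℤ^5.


Interval decomposition of M: I[1,1]^2, I[1,5], I[3,3]^2, I[3,5].
HN type (ℓ=4): μ^(1)=11; μ^(2)=3; μ^(3)=-3; μ^(4)=-11

((0, 0, 2, 0, 0); (2, 0, 0, 0, 2); (0, 0, 2, 2, 0); (1, 1, 0, 0, 0))


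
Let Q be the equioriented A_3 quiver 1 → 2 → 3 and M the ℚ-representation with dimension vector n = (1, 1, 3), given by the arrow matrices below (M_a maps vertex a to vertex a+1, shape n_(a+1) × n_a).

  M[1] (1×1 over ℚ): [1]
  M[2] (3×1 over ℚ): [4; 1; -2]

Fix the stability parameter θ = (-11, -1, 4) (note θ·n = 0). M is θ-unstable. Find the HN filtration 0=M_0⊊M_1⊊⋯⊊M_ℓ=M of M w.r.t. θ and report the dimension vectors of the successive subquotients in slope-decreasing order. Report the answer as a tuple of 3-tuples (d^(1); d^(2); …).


Barcode: M ≅ I[1,3], I[3,3]^2. HN layers by μ_θ (3 steps, strictly decreasing):
  μ^(1)=4; μ^(2)=-1; μ^(3)=-11

((0, 0, 3); (0, 1, 0); (1, 0, 0))


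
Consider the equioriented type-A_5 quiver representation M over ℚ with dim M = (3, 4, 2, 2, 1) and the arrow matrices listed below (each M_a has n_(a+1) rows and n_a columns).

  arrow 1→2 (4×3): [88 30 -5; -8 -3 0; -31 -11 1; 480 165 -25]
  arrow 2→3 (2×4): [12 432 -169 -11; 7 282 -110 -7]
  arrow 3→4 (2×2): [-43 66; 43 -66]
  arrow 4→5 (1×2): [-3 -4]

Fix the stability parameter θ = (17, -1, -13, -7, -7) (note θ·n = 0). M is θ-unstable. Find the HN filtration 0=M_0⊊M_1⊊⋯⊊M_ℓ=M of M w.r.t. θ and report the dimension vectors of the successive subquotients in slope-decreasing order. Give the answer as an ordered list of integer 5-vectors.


Barcode: M ≅ I[1,2], I[1,3], I[1,5], I[2,2], I[4,4]. HN layers by μ_θ (5 steps, strictly decreasing):
  μ^(1)=8; μ^(2)=1; μ^(3)=-1; μ^(4)=-11/5; μ^(5)=-7

((1, 1, 0, 0, 0); (1, 1, 1, 0, 0); (0, 1, 0, 0, 0); (1, 1, 1, 1, 1); (0, 0, 0, 1, 0))


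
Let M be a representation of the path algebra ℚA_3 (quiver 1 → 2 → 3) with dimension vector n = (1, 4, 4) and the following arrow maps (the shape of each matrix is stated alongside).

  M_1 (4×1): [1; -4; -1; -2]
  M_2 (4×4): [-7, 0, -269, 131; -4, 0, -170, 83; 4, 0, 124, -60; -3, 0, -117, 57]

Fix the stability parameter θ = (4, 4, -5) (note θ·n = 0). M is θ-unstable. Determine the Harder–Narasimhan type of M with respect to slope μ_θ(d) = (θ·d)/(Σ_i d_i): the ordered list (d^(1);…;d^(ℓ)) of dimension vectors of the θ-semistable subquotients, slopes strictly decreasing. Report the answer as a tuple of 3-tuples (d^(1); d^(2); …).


Interval decomposition of M: I[1,2], I[2,2], I[2,3]^2, I[3,3]^2.
HN type (ℓ=3): μ^(1)=4; μ^(2)=-1/2; μ^(3)=-5

((1, 2, 0); (0, 2, 2); (0, 0, 2))


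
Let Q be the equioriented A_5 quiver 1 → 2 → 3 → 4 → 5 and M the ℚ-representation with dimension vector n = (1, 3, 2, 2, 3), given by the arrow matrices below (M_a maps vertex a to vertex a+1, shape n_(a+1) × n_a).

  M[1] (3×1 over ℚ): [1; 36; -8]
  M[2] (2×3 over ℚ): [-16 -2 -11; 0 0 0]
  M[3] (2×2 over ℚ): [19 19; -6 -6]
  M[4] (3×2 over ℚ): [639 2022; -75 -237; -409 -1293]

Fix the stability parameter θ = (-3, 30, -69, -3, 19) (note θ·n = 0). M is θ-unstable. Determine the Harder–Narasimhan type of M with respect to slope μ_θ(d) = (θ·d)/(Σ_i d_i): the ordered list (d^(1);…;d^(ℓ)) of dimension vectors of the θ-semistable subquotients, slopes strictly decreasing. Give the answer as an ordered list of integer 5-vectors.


Via rank(M_{q-1}∘⋯∘M_p): M ≅ I[1,2], I[2,2], I[2,5], I[3,3], I[4,5], I[5,5].
μ_θ-semistable layers: μ^(1)=30; μ^(2)=19; μ^(3)=-3; μ^(4)=-39/2; μ^(5)=-69

((0, 2, 0, 0, 0); (0, 0, 0, 0, 3); (1, 0, 0, 2, 0); (0, 1, 1, 0, 0); (0, 0, 1, 0, 0))


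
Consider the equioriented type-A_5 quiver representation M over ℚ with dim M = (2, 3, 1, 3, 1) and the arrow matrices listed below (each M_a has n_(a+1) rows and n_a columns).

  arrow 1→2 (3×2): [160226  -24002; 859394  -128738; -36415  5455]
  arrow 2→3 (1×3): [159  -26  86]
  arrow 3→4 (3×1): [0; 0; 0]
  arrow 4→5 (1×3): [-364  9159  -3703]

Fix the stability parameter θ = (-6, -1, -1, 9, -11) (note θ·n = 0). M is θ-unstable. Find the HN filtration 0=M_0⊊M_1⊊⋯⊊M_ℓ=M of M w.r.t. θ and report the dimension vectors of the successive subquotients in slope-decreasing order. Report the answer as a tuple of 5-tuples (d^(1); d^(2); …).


Via rank(M_{q-1}∘⋯∘M_p): M ≅ I[1,1], I[1,2], I[2,2], I[2,3], I[4,4]^2, I[4,5].
μ_θ-semistable layers: μ^(1)=9; μ^(2)=-1; μ^(3)=-6

((0, 0, 0, 2, 0); (0, 3, 1, 1, 1); (2, 0, 0, 0, 0))


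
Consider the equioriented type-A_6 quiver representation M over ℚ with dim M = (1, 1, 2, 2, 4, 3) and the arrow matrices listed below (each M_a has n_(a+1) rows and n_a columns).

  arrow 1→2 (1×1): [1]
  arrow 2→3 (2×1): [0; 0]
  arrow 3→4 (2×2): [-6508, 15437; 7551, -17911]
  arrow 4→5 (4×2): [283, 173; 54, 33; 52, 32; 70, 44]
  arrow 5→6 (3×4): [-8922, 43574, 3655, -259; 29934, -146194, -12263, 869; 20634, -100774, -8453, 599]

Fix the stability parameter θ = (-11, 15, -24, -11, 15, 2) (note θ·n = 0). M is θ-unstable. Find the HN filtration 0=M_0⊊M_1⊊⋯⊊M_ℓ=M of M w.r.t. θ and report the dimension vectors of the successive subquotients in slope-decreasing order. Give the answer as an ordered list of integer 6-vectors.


Interval decomposition of M: I[1,2], I[3,5]^2, I[5,6]^2, I[6,6].
HN type (ℓ=5): μ^(1)=15; μ^(2)=17/2; μ^(3)=2; μ^(4)=-11; μ^(5)=-24

((0, 1, 0, 0, 2, 0); (0, 0, 0, 0, 2, 2); (0, 0, 0, 0, 0, 1); (1, 0, 0, 2, 0, 0); (0, 0, 2, 0, 0, 0))


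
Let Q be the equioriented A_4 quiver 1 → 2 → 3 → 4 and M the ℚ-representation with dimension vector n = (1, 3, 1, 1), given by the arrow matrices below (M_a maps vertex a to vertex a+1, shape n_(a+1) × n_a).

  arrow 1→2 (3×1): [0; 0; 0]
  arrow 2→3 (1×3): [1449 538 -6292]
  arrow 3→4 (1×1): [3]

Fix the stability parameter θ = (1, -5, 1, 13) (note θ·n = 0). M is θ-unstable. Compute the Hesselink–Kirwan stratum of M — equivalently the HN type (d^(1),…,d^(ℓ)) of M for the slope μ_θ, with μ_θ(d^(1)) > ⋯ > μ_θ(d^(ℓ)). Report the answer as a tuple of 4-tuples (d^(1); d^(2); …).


Barcode: M ≅ I[1,1], I[2,2]^2, I[2,4]. HN layers by μ_θ (3 steps, strictly decreasing):
  μ^(1)=13; μ^(2)=1; μ^(3)=-5

((0, 0, 0, 1); (1, 0, 1, 0); (0, 3, 0, 0))


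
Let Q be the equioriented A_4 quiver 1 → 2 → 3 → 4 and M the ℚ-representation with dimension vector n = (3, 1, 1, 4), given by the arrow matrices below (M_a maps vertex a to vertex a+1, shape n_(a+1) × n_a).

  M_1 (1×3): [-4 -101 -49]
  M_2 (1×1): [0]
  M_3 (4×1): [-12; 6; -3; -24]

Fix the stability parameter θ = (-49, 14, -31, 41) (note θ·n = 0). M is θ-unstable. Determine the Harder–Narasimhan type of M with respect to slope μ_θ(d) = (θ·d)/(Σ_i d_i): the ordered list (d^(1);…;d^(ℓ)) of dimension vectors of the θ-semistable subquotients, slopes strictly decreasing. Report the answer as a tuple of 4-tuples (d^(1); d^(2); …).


Via rank(M_{q-1}∘⋯∘M_p): M ≅ I[1,1]^2, I[1,2], I[3,4], I[4,4]^3.
μ_θ-semistable layers: μ^(1)=41; μ^(2)=14; μ^(3)=-31; μ^(4)=-49

((0, 0, 0, 4); (0, 1, 0, 0); (0, 0, 1, 0); (3, 0, 0, 0))


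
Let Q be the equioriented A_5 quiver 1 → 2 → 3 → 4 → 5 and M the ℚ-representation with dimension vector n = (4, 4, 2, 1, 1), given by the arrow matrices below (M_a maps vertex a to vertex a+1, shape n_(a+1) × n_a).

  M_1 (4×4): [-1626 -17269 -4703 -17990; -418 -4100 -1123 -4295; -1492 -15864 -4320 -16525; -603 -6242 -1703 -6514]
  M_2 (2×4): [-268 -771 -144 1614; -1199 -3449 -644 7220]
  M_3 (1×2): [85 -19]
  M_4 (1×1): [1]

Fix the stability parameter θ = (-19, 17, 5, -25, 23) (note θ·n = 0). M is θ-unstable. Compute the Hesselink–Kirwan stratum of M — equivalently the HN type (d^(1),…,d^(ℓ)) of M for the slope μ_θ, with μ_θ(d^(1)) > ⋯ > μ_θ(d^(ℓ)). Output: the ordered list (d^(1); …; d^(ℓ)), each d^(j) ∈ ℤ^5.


Via rank(M_{q-1}∘⋯∘M_p): M ≅ I[1,2]^2, I[1,3], I[1,5].
μ_θ-semistable layers: μ^(1)=23; μ^(2)=17; μ^(3)=11; μ^(4)=-1; μ^(5)=-19

((0, 0, 0, 0, 1); (0, 2, 0, 0, 0); (0, 1, 1, 0, 0); (0, 1, 1, 1, 0); (4, 0, 0, 0, 0))


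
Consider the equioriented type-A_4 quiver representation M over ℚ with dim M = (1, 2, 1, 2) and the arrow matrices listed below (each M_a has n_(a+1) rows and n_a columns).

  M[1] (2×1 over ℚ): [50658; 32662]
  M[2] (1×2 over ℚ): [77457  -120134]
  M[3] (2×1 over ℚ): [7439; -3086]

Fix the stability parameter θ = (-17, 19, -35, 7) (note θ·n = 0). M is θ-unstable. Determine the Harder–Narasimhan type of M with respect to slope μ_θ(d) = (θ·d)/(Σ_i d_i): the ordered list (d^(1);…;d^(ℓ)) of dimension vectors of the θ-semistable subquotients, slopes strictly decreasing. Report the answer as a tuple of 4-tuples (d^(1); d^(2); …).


Barcode: M ≅ I[1,4], I[2,2], I[4,4]. HN layers by μ_θ (4 steps, strictly decreasing):
  μ^(1)=19; μ^(2)=7; μ^(3)=-8; μ^(4)=-17

((0, 1, 0, 0); (0, 0, 0, 2); (0, 1, 1, 0); (1, 0, 0, 0))


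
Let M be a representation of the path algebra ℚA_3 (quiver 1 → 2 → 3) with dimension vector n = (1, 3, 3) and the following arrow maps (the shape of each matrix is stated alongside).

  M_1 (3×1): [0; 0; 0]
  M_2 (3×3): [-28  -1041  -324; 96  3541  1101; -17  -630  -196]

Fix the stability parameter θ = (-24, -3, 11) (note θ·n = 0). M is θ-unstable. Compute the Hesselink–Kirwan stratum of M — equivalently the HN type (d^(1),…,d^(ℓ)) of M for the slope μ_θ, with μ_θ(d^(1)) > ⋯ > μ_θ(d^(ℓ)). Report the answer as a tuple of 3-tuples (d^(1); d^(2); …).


Via rank(M_{q-1}∘⋯∘M_p): M ≅ I[1,1], I[2,3]^3.
μ_θ-semistable layers: μ^(1)=11; μ^(2)=-3; μ^(3)=-24

((0, 0, 3); (0, 3, 0); (1, 0, 0))


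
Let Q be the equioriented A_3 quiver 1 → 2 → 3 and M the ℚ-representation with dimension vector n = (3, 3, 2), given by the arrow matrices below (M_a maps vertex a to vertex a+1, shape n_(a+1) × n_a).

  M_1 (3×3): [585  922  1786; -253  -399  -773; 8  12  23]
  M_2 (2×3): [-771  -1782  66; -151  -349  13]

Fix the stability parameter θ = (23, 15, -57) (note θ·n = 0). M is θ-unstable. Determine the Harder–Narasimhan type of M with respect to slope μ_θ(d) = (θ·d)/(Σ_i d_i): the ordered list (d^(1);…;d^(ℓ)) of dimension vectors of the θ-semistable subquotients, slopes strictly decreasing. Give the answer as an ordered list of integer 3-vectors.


Barcode: M ≅ I[1,2], I[1,3]^2. HN layers by μ_θ (2 steps, strictly decreasing):
  μ^(1)=19; μ^(2)=-19/3

((1, 1, 0); (2, 2, 2))


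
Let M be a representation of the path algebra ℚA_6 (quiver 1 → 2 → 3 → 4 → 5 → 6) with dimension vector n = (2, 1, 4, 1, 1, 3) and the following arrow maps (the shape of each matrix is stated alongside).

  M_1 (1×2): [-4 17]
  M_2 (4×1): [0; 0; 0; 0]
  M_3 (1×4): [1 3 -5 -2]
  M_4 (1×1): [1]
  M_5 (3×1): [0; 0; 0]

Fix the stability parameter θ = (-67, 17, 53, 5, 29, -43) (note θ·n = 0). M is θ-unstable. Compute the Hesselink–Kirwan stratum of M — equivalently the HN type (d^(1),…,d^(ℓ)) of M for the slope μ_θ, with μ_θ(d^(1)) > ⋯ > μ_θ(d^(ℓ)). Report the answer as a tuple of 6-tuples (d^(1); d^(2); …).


Interval decomposition of M: I[1,1], I[1,2], I[3,3]^3, I[3,5], I[6,6]^3.
HN type (ℓ=5): μ^(1)=53; μ^(2)=29; μ^(3)=17; μ^(4)=-43; μ^(5)=-67

((0, 0, 3, 0, 0, 0); (0, 0, 1, 1, 1, 0); (0, 1, 0, 0, 0, 0); (0, 0, 0, 0, 0, 3); (2, 0, 0, 0, 0, 0))


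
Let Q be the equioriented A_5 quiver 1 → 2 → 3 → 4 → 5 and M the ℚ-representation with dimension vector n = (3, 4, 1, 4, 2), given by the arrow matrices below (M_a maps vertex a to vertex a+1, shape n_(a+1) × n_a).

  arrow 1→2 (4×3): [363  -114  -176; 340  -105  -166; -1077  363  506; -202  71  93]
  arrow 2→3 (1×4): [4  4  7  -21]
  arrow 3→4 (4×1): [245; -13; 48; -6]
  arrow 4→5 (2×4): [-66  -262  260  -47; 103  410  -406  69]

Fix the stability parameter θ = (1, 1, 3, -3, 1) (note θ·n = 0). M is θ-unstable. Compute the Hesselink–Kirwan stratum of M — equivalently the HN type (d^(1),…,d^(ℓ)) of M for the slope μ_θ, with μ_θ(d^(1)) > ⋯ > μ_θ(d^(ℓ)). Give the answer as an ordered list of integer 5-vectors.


Via rank(M_{q-1}∘⋯∘M_p): M ≅ I[1,2]^2, I[1,5], I[2,2], I[4,4]^2, I[4,5].
μ_θ-semistable layers: μ^(1)=1; μ^(2)=1/2; μ^(3)=-3

((2, 3, 0, 0, 2); (1, 1, 1, 1, 0); (0, 0, 0, 3, 0))


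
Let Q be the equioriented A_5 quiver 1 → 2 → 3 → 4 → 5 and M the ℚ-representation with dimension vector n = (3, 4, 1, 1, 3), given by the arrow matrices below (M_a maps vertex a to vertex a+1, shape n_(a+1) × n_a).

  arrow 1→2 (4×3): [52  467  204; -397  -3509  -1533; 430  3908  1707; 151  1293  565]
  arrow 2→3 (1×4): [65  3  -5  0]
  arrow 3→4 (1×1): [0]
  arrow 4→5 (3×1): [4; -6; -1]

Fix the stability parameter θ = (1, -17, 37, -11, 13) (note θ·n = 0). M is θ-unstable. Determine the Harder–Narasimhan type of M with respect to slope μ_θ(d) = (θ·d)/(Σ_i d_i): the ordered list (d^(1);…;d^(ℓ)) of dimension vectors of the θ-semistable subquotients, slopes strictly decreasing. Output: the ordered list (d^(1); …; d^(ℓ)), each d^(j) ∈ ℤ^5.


Barcode: M ≅ I[1,2]^2, I[1,3], I[2,2], I[4,5], I[5,5]^2. HN layers by μ_θ (5 steps, strictly decreasing):
  μ^(1)=37; μ^(2)=13; μ^(3)=-8; μ^(4)=-11; μ^(5)=-17

((0, 0, 1, 0, 0); (0, 0, 0, 0, 3); (3, 3, 0, 0, 0); (0, 0, 0, 1, 0); (0, 1, 0, 0, 0))


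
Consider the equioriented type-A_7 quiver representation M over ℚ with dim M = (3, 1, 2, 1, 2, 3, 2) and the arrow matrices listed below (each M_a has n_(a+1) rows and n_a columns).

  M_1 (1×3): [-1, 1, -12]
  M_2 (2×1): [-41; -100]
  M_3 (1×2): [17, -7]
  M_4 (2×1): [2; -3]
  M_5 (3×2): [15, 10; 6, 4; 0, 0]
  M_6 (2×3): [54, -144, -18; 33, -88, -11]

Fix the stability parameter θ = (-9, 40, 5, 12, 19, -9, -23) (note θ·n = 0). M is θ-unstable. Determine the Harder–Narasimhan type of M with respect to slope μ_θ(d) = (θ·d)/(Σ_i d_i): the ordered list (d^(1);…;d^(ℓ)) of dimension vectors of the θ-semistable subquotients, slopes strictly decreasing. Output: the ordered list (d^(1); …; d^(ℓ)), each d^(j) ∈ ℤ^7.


Barcode: M ≅ I[1,1]^2, I[1,5], I[3,3], I[5,7], I[6,6]^2, I[7,7]. HN layers by μ_θ (5 steps, strictly decreasing):
  μ^(1)=19; μ^(2)=5; μ^(3)=-13/3; μ^(4)=-9; μ^(5)=-23

((0, 1, 1, 1, 1, 0, 0); (0, 0, 1, 0, 0, 0, 0); (0, 0, 0, 0, 1, 1, 1); (3, 0, 0, 0, 0, 2, 0); (0, 0, 0, 0, 0, 0, 1))


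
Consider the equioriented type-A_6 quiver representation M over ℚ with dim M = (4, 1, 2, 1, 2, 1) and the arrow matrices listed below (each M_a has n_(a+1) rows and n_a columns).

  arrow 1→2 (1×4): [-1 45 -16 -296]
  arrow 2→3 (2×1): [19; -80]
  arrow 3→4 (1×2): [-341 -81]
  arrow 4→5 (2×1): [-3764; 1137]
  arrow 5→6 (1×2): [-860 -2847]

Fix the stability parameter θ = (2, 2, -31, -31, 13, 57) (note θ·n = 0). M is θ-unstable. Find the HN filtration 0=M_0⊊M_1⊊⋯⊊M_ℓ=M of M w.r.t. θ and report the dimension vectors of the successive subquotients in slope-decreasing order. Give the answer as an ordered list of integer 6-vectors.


Via rank(M_{q-1}∘⋯∘M_p): M ≅ I[1,1]^3, I[1,6], I[3,3], I[5,5].
μ_θ-semistable layers: μ^(1)=57; μ^(2)=13; μ^(3)=2; μ^(4)=-29/2; μ^(5)=-31

((0, 0, 0, 0, 0, 1); (0, 0, 0, 0, 2, 0); (3, 0, 0, 0, 0, 0); (1, 1, 1, 1, 0, 0); (0, 0, 1, 0, 0, 0))


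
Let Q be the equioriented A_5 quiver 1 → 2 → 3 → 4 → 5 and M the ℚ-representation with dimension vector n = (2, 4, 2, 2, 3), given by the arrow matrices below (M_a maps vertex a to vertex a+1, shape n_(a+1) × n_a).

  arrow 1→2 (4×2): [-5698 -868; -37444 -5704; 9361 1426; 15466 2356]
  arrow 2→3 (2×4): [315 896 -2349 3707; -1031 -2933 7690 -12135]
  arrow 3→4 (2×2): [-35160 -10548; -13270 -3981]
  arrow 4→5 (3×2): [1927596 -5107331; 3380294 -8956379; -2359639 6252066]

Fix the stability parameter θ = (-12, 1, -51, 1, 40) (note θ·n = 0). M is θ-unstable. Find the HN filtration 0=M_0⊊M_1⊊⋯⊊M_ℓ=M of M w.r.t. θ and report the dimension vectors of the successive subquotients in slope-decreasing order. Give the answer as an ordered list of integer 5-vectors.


Interval decomposition of M: I[1,1], I[1,3], I[2,2]^2, I[2,5], I[4,5], I[5,5].
HN type (ℓ=5): μ^(1)=40; μ^(2)=1; μ^(3)=-12; μ^(4)=-62/3; μ^(5)=-25

((0, 0, 0, 0, 3); (0, 2, 0, 2, 0); (1, 0, 0, 0, 0); (1, 1, 1, 0, 0); (0, 1, 1, 0, 0))


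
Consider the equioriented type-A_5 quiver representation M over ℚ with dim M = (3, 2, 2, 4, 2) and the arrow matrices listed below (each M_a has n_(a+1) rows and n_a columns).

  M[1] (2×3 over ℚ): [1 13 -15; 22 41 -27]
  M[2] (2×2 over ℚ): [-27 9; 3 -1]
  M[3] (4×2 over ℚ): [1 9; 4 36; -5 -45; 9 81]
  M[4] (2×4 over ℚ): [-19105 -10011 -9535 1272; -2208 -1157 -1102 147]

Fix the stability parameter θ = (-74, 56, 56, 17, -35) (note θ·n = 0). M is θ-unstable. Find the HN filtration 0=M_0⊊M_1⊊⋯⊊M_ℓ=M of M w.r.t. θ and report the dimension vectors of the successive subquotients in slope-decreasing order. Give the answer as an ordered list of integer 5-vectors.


Via rank(M_{q-1}∘⋯∘M_p): M ≅ I[1,1], I[1,2], I[1,3], I[3,5], I[4,4]^2, I[4,5].
μ_θ-semistable layers: μ^(1)=56; μ^(2)=17; μ^(3)=38/3; μ^(4)=-9; μ^(5)=-74

((0, 2, 1, 0, 0); (0, 0, 0, 2, 0); (0, 0, 1, 1, 1); (0, 0, 0, 1, 1); (3, 0, 0, 0, 0))


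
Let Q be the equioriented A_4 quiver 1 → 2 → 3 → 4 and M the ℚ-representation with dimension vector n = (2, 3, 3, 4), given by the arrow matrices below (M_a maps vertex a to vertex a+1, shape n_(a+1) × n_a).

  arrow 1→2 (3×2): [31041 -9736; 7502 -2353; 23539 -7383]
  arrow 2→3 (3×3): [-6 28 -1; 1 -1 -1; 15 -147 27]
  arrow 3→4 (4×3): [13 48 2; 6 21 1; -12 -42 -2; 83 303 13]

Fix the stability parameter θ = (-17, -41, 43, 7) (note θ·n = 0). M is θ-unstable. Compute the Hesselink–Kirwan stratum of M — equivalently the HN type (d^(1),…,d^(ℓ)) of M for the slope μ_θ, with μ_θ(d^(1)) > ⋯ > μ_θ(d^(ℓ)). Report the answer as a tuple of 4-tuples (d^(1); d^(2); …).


Barcode: M ≅ I[1,2], I[1,4], I[2,3], I[3,4], I[4,4]^2. HN layers by μ_θ (5 steps, strictly decreasing):
  μ^(1)=43; μ^(2)=25; μ^(3)=7; μ^(4)=-29; μ^(5)=-41

((0, 0, 1, 0); (0, 0, 2, 2); (0, 0, 0, 2); (2, 2, 0, 0); (0, 1, 0, 0))


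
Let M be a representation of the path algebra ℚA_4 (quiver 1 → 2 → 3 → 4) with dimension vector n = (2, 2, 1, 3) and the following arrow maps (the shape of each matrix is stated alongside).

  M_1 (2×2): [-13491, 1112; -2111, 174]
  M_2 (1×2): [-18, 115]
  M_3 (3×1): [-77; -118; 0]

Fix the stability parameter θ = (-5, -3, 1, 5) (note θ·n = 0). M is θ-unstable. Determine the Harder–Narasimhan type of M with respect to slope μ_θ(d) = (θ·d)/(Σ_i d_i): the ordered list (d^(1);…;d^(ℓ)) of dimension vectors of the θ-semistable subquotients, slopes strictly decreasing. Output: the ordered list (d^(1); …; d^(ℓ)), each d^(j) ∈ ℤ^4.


Via rank(M_{q-1}∘⋯∘M_p): M ≅ I[1,2], I[1,4], I[4,4]^2.
μ_θ-semistable layers: μ^(1)=5; μ^(2)=1; μ^(3)=-3; μ^(4)=-5

((0, 0, 0, 3); (0, 0, 1, 0); (0, 2, 0, 0); (2, 0, 0, 0))


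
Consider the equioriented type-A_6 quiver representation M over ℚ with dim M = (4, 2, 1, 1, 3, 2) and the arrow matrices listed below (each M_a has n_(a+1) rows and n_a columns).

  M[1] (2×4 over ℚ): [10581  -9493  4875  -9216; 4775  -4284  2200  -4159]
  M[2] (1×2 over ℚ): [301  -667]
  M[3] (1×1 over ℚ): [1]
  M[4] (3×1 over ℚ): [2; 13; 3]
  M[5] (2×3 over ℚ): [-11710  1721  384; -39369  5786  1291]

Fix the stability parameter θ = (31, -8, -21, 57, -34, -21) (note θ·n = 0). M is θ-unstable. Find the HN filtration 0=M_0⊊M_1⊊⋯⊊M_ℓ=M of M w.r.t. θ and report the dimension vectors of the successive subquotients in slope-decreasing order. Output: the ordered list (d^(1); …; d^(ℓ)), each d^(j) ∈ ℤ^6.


Interval decomposition of M: I[1,1]^2, I[1,2], I[1,6], I[5,5], I[5,6].
HN type (ℓ=5): μ^(1)=31; μ^(2)=23/2; μ^(3)=2/3; μ^(4)=-21; μ^(5)=-34

((2, 0, 0, 0, 0, 0); (1, 1, 0, 0, 0, 0); (1, 1, 1, 1, 1, 1); (0, 0, 0, 0, 0, 1); (0, 0, 0, 0, 2, 0))


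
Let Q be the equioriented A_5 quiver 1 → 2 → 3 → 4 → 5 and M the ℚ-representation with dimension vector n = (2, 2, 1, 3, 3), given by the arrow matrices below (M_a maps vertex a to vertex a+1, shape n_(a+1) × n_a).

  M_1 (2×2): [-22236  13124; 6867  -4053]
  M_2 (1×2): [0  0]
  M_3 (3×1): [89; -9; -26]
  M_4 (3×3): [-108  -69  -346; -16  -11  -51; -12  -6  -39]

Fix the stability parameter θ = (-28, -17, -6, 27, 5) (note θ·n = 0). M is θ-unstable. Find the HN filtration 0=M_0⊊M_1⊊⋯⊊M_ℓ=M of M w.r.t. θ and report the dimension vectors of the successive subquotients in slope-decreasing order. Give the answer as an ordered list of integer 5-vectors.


Barcode: M ≅ I[1,1], I[1,2], I[2,2], I[3,5], I[4,4], I[4,5], I[5,5]. HN layers by μ_θ (6 steps, strictly decreasing):
  μ^(1)=27; μ^(2)=16; μ^(3)=5; μ^(4)=-6; μ^(5)=-17; μ^(6)=-28

((0, 0, 0, 1, 0); (0, 0, 0, 2, 2); (0, 0, 0, 0, 1); (0, 0, 1, 0, 0); (0, 2, 0, 0, 0); (2, 0, 0, 0, 0))


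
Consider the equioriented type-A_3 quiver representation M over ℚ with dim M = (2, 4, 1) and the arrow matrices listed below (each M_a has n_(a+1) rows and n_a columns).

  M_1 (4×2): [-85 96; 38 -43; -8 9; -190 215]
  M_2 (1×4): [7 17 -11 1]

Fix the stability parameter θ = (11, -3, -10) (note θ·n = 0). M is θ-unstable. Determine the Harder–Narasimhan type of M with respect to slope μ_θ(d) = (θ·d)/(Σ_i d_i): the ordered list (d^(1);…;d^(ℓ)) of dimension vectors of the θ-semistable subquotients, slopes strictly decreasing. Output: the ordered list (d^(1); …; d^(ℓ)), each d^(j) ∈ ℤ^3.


Via rank(M_{q-1}∘⋯∘M_p): M ≅ I[1,2], I[1,3], I[2,2]^2.
μ_θ-semistable layers: μ^(1)=4; μ^(2)=-2/3; μ^(3)=-3

((1, 1, 0); (1, 1, 1); (0, 2, 0))


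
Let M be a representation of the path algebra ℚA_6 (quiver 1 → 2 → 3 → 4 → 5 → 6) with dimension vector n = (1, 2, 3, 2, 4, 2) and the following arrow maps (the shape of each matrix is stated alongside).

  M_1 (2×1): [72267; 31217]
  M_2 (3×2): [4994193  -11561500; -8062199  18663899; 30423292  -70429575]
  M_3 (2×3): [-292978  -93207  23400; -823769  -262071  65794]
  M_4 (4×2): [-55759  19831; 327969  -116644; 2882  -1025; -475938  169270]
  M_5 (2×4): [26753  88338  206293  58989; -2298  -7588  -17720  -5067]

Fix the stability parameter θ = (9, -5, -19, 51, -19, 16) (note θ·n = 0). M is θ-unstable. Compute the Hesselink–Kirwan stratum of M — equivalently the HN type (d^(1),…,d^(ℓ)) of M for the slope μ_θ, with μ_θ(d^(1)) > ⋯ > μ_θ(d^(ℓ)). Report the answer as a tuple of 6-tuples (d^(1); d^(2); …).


Barcode: M ≅ I[1,5], I[2,6], I[3,3], I[5,5], I[5,6]. HN layers by μ_θ (4 steps, strictly decreasing):
  μ^(1)=16; μ^(2)=-5; μ^(3)=-12; μ^(4)=-19

((0, 0, 0, 2, 2, 2); (1, 1, 1, 0, 0, 0); (0, 1, 1, 0, 0, 0); (0, 0, 1, 0, 2, 0))


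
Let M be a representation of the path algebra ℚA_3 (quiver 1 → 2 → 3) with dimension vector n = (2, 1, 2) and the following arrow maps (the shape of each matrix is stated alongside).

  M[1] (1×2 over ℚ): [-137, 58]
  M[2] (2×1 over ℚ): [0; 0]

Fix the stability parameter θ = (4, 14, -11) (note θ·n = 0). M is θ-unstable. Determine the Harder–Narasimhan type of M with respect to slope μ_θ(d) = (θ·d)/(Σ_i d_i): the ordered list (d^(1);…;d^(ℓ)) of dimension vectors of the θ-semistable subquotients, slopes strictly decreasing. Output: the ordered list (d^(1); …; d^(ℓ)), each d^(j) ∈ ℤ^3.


Via rank(M_{q-1}∘⋯∘M_p): M ≅ I[1,1], I[1,2], I[3,3]^2.
μ_θ-semistable layers: μ^(1)=14; μ^(2)=4; μ^(3)=-11

((0, 1, 0); (2, 0, 0); (0, 0, 2))


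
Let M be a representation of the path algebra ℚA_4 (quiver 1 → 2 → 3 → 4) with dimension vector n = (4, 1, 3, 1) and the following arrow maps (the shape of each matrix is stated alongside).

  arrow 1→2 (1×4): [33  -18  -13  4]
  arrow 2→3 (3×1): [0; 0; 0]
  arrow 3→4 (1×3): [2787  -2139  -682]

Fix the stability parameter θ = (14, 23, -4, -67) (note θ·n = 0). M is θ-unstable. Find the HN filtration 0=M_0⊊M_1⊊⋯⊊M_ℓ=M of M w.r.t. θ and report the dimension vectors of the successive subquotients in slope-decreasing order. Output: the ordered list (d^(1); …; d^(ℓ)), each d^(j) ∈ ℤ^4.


Via rank(M_{q-1}∘⋯∘M_p): M ≅ I[1,1]^3, I[1,2], I[3,3]^2, I[3,4].
μ_θ-semistable layers: μ^(1)=23; μ^(2)=14; μ^(3)=-4; μ^(4)=-71/2

((0, 1, 0, 0); (4, 0, 0, 0); (0, 0, 2, 0); (0, 0, 1, 1))


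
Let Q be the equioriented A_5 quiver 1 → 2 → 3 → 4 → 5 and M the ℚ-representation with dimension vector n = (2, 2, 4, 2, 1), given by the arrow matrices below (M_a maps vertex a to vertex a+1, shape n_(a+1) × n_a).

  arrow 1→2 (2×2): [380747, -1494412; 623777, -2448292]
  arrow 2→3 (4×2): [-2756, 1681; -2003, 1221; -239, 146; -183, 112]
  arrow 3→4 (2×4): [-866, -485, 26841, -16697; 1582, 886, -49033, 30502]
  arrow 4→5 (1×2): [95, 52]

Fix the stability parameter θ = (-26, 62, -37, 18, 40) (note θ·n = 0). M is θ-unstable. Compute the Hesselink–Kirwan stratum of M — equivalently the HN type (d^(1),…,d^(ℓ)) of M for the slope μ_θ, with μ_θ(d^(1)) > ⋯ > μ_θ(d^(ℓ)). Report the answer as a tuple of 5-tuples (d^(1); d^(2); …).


Barcode: M ≅ I[1,1], I[1,4], I[2,5], I[3,3]^2. HN layers by μ_θ (5 steps, strictly decreasing):
  μ^(1)=40; μ^(2)=18; μ^(3)=25/2; μ^(4)=-26; μ^(5)=-37

((0, 0, 0, 0, 1); (0, 0, 0, 2, 0); (0, 2, 2, 0, 0); (2, 0, 0, 0, 0); (0, 0, 2, 0, 0))


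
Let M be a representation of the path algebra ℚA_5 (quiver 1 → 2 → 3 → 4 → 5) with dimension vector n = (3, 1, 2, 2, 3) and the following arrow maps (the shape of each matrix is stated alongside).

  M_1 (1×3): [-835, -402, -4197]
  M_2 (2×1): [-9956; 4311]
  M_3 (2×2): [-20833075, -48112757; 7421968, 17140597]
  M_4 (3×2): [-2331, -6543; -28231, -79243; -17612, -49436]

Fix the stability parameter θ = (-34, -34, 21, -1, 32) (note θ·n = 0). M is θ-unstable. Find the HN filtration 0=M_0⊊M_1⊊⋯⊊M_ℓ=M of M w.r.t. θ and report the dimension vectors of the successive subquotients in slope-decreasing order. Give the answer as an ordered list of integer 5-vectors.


Interval decomposition of M: I[1,1]^2, I[1,4], I[3,5], I[5,5]^2.
HN type (ℓ=3): μ^(1)=32; μ^(2)=10; μ^(3)=-34

((0, 0, 0, 0, 3); (0, 0, 2, 2, 0); (3, 1, 0, 0, 0))


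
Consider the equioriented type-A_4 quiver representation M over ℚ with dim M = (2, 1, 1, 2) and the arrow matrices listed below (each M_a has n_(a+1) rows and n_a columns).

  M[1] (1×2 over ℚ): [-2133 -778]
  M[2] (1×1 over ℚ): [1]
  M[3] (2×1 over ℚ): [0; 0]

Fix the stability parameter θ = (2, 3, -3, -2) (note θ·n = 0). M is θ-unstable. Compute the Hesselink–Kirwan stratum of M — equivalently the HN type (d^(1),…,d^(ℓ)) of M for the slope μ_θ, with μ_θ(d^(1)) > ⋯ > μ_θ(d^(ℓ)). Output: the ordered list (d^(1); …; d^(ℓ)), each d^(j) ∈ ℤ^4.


Barcode: M ≅ I[1,1], I[1,3], I[4,4]^2. HN layers by μ_θ (3 steps, strictly decreasing):
  μ^(1)=2; μ^(2)=2/3; μ^(3)=-2

((1, 0, 0, 0); (1, 1, 1, 0); (0, 0, 0, 2))


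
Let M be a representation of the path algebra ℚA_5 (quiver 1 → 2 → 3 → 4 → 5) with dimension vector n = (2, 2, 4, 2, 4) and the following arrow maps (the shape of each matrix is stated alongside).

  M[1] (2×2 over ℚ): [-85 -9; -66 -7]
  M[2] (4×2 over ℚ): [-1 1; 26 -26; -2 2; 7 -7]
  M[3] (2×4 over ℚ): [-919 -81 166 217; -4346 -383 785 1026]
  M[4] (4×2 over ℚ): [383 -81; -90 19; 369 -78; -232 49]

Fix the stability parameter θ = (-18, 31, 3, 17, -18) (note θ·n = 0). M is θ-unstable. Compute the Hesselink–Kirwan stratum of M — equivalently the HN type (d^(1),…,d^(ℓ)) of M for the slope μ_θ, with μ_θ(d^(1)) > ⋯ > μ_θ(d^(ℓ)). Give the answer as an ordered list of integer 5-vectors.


Via rank(M_{q-1}∘⋯∘M_p): M ≅ I[1,2], I[1,3], I[3,3], I[3,5]^2, I[5,5]^2.
μ_θ-semistable layers: μ^(1)=31; μ^(2)=17; μ^(3)=3; μ^(4)=2/3; μ^(5)=-18

((0, 1, 0, 0, 0); (0, 1, 1, 0, 0); (0, 0, 1, 0, 0); (0, 0, 2, 2, 2); (2, 0, 0, 0, 2))


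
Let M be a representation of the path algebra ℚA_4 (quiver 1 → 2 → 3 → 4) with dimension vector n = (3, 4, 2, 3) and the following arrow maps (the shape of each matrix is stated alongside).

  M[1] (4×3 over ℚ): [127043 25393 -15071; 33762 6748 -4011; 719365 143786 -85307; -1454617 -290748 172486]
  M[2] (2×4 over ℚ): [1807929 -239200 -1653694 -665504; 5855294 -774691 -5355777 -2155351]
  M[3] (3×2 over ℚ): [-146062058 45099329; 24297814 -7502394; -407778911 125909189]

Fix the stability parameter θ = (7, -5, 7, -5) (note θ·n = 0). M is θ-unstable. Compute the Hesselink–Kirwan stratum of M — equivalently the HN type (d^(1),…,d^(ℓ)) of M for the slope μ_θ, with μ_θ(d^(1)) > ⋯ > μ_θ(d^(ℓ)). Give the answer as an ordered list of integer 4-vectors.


Barcode: M ≅ I[1,2], I[1,4]^2, I[2,2], I[4,4]. HN layers by μ_θ (2 steps, strictly decreasing):
  μ^(1)=1; μ^(2)=-5

((3, 3, 2, 2); (0, 1, 0, 1))


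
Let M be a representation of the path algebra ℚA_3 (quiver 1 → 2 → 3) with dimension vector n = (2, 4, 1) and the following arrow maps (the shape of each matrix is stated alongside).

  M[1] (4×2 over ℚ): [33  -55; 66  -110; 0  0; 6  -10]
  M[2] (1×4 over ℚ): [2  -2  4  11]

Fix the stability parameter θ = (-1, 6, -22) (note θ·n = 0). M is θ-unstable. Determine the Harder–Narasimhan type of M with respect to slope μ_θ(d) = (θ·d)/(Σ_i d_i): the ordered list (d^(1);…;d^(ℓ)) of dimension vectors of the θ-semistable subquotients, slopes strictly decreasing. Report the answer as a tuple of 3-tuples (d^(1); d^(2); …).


Interval decomposition of M: I[1,1], I[1,2], I[2,2]^2, I[2,3].
HN type (ℓ=3): μ^(1)=6; μ^(2)=-1; μ^(3)=-8

((0, 3, 0); (2, 0, 0); (0, 1, 1))


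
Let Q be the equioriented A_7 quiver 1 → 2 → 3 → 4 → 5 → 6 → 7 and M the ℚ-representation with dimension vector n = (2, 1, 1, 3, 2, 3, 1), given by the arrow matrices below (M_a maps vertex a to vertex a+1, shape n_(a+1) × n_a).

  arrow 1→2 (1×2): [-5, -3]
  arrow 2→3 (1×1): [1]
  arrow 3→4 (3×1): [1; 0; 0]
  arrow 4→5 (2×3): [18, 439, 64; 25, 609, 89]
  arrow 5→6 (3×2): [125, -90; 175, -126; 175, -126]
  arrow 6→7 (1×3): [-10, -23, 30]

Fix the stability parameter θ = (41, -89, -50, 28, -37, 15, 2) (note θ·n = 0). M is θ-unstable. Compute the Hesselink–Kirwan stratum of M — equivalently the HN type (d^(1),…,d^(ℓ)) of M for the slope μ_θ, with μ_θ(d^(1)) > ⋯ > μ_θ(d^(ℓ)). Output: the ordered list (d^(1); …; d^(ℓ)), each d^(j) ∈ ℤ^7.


Interval decomposition of M: I[1,1], I[1,5], I[4,4], I[4,7], I[6,6]^2.
HN type (ℓ=6): μ^(1)=41; μ^(2)=28; μ^(3)=15; μ^(4)=17/2; μ^(5)=-9/2; μ^(6)=-98/3

((1, 0, 0, 0, 0, 0, 0); (0, 0, 0, 1, 0, 0, 0); (0, 0, 0, 0, 0, 2, 0); (0, 0, 0, 0, 0, 1, 1); (0, 0, 0, 2, 2, 0, 0); (1, 1, 1, 0, 0, 0, 0))


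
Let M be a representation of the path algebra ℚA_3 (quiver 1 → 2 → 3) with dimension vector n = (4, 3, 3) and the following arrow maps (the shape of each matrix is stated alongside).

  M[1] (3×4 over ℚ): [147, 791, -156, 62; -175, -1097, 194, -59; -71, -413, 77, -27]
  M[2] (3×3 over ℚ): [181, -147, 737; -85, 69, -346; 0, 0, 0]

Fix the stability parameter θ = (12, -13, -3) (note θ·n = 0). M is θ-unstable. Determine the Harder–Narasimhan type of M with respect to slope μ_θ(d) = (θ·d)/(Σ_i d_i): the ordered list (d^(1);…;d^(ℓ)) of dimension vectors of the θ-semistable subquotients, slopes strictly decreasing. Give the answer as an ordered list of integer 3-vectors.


Via rank(M_{q-1}∘⋯∘M_p): M ≅ I[1,1], I[1,2], I[1,3]^2, I[3,3].
μ_θ-semistable layers: μ^(1)=12; μ^(2)=-1/2; μ^(3)=-4/3; μ^(4)=-3

((1, 0, 0); (1, 1, 0); (2, 2, 2); (0, 0, 1))


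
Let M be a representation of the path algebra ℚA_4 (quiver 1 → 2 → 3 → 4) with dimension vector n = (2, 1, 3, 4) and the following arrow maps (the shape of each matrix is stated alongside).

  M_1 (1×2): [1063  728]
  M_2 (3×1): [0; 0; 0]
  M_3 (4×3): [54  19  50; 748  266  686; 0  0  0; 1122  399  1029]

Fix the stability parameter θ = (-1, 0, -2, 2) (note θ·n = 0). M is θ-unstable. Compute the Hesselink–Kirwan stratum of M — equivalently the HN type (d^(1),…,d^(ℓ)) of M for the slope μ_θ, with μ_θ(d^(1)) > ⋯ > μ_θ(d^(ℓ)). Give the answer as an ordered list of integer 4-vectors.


Barcode: M ≅ I[1,1], I[1,2], I[3,3], I[3,4]^2, I[4,4]^2. HN layers by μ_θ (4 steps, strictly decreasing):
  μ^(1)=2; μ^(2)=0; μ^(3)=-1; μ^(4)=-2

((0, 0, 0, 4); (0, 1, 0, 0); (2, 0, 0, 0); (0, 0, 3, 0))


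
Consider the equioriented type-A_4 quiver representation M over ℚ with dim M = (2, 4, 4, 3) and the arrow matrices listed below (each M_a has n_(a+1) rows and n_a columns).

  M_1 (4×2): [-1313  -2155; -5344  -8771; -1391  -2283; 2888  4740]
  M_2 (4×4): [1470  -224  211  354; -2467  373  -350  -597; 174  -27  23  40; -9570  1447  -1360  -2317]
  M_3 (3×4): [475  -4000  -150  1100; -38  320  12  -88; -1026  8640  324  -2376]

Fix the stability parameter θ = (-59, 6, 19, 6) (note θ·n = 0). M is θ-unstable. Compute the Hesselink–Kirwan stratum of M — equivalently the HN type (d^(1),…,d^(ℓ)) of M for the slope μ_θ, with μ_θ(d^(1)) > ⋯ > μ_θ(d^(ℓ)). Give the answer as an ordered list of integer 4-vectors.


Via rank(M_{q-1}∘⋯∘M_p): M ≅ I[1,3], I[1,4], I[2,3]^2, I[4,4]^2.
μ_θ-semistable layers: μ^(1)=19; μ^(2)=25/2; μ^(3)=6; μ^(4)=-59

((0, 0, 3, 0); (0, 0, 1, 1); (0, 4, 0, 2); (2, 0, 0, 0))


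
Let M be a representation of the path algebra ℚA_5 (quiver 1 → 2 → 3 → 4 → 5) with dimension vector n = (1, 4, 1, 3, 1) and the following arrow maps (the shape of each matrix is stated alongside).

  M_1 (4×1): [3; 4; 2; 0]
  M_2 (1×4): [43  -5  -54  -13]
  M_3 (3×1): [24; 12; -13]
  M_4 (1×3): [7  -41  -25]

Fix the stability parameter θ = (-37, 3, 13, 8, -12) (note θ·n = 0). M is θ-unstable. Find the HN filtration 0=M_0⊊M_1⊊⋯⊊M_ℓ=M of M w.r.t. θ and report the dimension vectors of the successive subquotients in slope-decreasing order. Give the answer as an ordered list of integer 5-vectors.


Interval decomposition of M: I[1,5], I[2,2]^3, I[4,4]^2.
HN type (ℓ=3): μ^(1)=8; μ^(2)=3; μ^(3)=-37

((0, 0, 0, 2, 0); (0, 4, 1, 1, 1); (1, 0, 0, 0, 0))


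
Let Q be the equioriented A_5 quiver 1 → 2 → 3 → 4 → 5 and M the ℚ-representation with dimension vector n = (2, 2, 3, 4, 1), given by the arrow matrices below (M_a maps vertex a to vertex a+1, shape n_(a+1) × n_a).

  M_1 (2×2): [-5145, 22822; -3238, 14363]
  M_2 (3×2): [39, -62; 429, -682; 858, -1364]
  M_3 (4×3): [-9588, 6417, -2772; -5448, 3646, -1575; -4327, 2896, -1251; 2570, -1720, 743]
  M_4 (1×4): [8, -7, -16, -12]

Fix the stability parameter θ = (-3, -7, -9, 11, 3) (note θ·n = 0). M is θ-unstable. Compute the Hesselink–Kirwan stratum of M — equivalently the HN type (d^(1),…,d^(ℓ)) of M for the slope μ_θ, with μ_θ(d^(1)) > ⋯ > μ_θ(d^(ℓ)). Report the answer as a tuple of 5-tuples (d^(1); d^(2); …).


Via rank(M_{q-1}∘⋯∘M_p): M ≅ I[1,2], I[1,4], I[3,4], I[3,5], I[4,4].
μ_θ-semistable layers: μ^(1)=11; μ^(2)=7; μ^(3)=-5; μ^(4)=-19/3; μ^(5)=-9

((0, 0, 0, 3, 0); (0, 0, 0, 1, 1); (1, 1, 0, 0, 0); (1, 1, 1, 0, 0); (0, 0, 2, 0, 0))


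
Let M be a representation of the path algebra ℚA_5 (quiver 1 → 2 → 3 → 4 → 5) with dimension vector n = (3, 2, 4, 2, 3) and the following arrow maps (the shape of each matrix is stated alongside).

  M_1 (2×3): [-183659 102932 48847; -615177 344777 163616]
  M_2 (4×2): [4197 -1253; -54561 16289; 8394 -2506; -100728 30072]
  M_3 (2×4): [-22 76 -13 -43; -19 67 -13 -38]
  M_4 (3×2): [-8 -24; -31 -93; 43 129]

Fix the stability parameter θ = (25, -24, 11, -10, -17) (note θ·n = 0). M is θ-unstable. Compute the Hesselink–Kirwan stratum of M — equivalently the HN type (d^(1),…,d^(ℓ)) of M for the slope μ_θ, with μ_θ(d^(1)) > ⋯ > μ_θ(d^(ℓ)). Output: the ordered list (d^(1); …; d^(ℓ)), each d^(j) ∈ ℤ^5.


Interval decomposition of M: I[1,1], I[1,2], I[1,5], I[3,3]^2, I[3,4], I[5,5]^2.
HN type (ℓ=5): μ^(1)=25; μ^(2)=11; μ^(3)=1/2; μ^(4)=-3; μ^(5)=-17

((1, 0, 0, 0, 0); (0, 0, 2, 0, 0); (1, 1, 1, 1, 0); (1, 1, 1, 1, 1); (0, 0, 0, 0, 2))


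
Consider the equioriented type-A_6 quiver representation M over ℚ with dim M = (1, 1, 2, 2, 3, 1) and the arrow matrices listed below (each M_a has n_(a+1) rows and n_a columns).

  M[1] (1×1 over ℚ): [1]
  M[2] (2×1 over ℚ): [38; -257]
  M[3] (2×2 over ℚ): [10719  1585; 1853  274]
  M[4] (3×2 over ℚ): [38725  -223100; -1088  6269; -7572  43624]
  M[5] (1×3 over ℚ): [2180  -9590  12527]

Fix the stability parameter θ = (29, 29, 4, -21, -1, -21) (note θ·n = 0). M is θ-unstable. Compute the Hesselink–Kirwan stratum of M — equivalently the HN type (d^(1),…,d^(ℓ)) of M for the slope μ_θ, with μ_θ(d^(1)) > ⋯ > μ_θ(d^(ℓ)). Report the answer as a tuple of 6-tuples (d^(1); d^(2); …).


Via rank(M_{q-1}∘⋯∘M_p): M ≅ I[1,5], I[3,6], I[5,5].
μ_θ-semistable layers: μ^(1)=8; μ^(2)=-1; μ^(3)=-39/4

((1, 1, 1, 1, 1, 0); (0, 0, 0, 0, 1, 0); (0, 0, 1, 1, 1, 1))
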